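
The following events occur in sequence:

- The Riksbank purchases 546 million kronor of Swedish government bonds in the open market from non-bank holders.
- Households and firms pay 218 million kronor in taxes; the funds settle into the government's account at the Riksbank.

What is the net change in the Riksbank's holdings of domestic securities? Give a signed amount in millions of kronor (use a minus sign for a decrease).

+546 million

Riksbank balance sheet:
  Assets:      Securities +546M
  Liabilities: Bank reserves +328M, Government deposits +218M
Commercial banking system:
  Assets:      Reserves at CB +328M
  Liabilities: Checkable deposits +328M
So the change in the Riksbank's holdings of domestic securities is +546 million.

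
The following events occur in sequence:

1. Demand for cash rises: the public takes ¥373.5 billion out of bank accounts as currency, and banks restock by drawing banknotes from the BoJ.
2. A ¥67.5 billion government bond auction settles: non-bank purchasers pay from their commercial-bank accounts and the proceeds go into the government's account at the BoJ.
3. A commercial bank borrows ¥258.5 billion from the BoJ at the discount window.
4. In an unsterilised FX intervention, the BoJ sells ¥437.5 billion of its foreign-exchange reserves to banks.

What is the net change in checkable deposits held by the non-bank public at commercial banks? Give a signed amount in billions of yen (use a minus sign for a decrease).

-¥441 billion

Currency withdrawal ¥373.5 billion: non-bank counterparties' bank balances fall → −¥373.5B.
Government account inflow ¥67.5 billion: non-bank counterparties' bank balances fall → −¥67.5B.
Discount-window loan ¥258.5 billion: the counterparty is a bank, so public deposits are unchanged → 0.
FX sale ¥437.5 billion: the counterparty is a bank, so public deposits are unchanged → 0.
Net: −373.5 − 67.5 + 0 + 0 = -¥441 billion.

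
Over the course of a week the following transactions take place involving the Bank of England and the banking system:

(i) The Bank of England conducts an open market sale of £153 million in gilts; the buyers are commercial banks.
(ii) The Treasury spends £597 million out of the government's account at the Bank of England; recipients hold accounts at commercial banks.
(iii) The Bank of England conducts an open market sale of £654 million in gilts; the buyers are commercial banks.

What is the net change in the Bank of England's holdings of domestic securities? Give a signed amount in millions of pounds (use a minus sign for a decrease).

OMO sale (to banks) £153 million: securities removed from the Bank of England's portfolio → −£153M.
Government spending £597 million: the Bank of England's securities portfolio is untouched → 0.
OMO sale (to banks) £654 million: securities removed from the Bank of England's portfolio → −£654M.
Net: −153 + 0 − 654 = -£807 million.

-£807 million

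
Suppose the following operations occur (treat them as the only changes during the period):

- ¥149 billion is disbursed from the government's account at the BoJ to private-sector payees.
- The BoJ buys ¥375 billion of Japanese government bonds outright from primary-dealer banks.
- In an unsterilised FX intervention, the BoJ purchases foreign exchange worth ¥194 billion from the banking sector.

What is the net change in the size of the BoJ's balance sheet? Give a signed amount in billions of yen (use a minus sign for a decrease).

Government spending ¥149 billion: only the composition of liabilities changes → 0.
OMO purchase (from banks) ¥375 billion: a BoJ asset is acquired → +¥375B.
FX purchase ¥194 billion: a BoJ asset is acquired → +¥194B.
Net: 0 + 375 + 194 = +¥569 billion.

+¥569 billion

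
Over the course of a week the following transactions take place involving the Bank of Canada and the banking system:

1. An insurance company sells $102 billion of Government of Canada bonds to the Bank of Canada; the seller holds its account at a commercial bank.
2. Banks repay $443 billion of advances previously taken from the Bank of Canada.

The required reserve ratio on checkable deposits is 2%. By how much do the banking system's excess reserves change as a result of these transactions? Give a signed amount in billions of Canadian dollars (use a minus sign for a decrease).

Asset purchase (from non-banks) $102 billion: reserves +$102B, deposits +$102B.
Discount-window repayment $443 billion: reserves −$443B, deposits 0.
Totals: Δreserves = −$341B, Δdeposits = +$102B.
Δrequired reserves = 2% × +$102B = +$2.04B.
Δexcess reserves = Δreserves − Δrequired = −$341B − (+$2.04B) = -$343.04 billion.

-$343.04 billion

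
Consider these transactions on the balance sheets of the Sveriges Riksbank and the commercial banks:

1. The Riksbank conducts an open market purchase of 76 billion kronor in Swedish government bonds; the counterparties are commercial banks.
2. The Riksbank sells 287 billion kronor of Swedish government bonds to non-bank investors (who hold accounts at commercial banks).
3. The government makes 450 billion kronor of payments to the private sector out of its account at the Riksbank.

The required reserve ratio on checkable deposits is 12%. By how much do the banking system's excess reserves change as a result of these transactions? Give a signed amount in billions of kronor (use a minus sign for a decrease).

+219.44 billion

OMO purchase (from banks) 76 billion kronor: reserves +76B, deposits 0.
Asset sale (to non-banks) 287 billion kronor: reserves −287B, deposits −287B.
Government spending 450 billion kronor: reserves +450B, deposits +450B.
Totals: Δreserves = +239B, Δdeposits = +163B.
Δrequired reserves = 12% × +163B = +19.56B.
Δexcess reserves = Δreserves − Δrequired = +239B − (+19.56B) = +219.44 billion.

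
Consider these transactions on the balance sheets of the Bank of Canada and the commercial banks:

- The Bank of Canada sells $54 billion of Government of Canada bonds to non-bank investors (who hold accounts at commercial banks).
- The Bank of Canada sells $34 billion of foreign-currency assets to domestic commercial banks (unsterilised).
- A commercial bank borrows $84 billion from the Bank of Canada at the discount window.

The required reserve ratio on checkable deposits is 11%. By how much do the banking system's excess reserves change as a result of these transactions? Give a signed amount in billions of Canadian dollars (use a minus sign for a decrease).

Asset sale (to non-banks) $54 billion: reserves −$54B, deposits −$54B.
FX sale $34 billion: reserves −$34B, deposits 0.
Discount-window loan $84 billion: reserves +$84B, deposits 0.
Totals: Δreserves = −$4B, Δdeposits = −$54B.
Δrequired reserves = 11% × −$54B = −$5.94B.
Δexcess reserves = Δreserves − Δrequired = −$4B − (−$5.94B) = +$1.94 billion.

+$1.94 billion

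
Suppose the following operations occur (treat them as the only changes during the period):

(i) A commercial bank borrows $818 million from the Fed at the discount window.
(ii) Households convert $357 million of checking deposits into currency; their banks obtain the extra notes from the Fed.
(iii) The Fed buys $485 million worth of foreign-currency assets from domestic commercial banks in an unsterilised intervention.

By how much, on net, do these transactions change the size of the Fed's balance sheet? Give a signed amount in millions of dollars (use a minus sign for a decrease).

Discount-window loan $818 million: a Fed asset is acquired → +$818M.
Currency withdrawal $357 million: only the composition of liabilities changes → 0.
FX purchase $485 million: a Fed asset is acquired → +$485M.
Net: 818 + 0 + 485 = +$1303 million.

+$1303 million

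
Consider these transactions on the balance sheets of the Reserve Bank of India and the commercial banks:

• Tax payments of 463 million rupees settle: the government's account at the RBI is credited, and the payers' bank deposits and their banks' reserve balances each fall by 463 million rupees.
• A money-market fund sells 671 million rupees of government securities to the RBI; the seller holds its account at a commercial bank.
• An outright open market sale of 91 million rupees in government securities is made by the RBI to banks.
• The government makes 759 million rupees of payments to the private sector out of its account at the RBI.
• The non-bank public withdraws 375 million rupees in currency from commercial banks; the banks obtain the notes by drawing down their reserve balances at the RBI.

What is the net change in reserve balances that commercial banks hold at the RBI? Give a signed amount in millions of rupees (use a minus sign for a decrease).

+501 million

Government account inflow 463 million rupees: funds move from bank reserves into the government account → −463M.
Asset purchase (from non-banks) 671 million rupees: the RBI pays by crediting reserve accounts → +671M.
OMO sale (to banks) 91 million rupees: the buying banks pay out of their reserve balances → −91M.
Government spending 759 million rupees: government payments flow into bank reserve accounts → +759M.
Currency withdrawal 375 million rupees: banks swap reserves for currency → −375M.
Net: −463 + 671 − 91 + 759 − 375 = +501 million.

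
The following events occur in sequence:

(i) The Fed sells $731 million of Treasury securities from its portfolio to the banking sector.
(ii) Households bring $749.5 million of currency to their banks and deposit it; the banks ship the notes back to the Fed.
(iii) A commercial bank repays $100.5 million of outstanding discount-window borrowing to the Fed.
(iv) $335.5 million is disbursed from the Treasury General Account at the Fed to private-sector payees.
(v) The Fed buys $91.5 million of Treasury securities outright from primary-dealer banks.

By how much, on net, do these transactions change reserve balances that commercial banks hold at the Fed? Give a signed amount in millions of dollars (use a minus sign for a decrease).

Fed balance sheet:
  Assets:      Securities −$639.5M, Loans to banks −$100.5M
  Liabilities: Bank reserves +$345M, Currency in circulation −$749.5M, Government deposits −$335.5M
So the change in reserve balances that commercial banks hold at the Fed is +$345 million.

+$345 million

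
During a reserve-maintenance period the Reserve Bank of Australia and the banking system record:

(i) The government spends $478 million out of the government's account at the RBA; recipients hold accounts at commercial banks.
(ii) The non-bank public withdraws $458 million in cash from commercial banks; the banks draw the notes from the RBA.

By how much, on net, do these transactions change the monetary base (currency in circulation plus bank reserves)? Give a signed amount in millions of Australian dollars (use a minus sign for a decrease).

+$478 million

RBA balance sheet:
  Assets:      no change
  Liabilities: Bank reserves +$20M, Currency in circulation +$458M, Government deposits −$478M
Monetary base = currency + reserves: +$458M + (+$20M) = +$478 million.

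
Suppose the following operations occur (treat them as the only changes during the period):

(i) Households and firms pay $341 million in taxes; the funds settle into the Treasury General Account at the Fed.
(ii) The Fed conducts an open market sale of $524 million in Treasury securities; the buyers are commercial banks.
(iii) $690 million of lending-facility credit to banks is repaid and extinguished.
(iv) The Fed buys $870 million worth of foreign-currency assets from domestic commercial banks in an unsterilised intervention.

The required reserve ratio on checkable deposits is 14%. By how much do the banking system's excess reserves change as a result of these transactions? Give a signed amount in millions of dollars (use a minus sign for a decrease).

-$637.26 million

Government account inflow $341 million: reserves −$341M, deposits −$341M.
OMO sale (to banks) $524 million: reserves −$524M, deposits 0.
Discount-window repayment $690 million: reserves −$690M, deposits 0.
FX purchase $870 million: reserves +$870M, deposits 0.
Totals: Δreserves = −$685M, Δdeposits = −$341M.
Δrequired reserves = 14% × −$341M = −$47.74M.
Δexcess reserves = Δreserves − Δrequired = −$685M − (−$47.74M) = -$637.26 million.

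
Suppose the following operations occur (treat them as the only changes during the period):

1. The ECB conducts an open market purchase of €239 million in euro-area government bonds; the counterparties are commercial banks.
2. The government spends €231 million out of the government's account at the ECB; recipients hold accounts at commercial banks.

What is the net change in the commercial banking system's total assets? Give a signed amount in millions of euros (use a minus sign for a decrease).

ECB balance sheet:
  Assets:      Securities +€239M
  Liabilities: Bank reserves +€470M, Government deposits −€231M
Commercial banking system:
  Assets:      Reserves at CB +€470M, Securities −€239M
  Liabilities: Checkable deposits +€231M
Change in total bank assets = +€231 million.

+€231 million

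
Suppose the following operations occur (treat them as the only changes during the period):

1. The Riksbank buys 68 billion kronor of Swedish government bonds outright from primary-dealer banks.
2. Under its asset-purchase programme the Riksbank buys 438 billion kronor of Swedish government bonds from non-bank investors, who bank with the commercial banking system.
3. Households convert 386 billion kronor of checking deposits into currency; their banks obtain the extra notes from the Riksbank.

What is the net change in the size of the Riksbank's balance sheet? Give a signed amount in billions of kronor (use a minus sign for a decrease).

OMO purchase (from banks) 68 billion kronor: a Riksbank asset is acquired → +68B.
Asset purchase (from non-banks) 438 billion kronor: a Riksbank asset is acquired → +438B.
Currency withdrawal 386 billion kronor: only the composition of liabilities changes → 0.
Net: 68 + 438 + 0 = +506 billion.

+506 billion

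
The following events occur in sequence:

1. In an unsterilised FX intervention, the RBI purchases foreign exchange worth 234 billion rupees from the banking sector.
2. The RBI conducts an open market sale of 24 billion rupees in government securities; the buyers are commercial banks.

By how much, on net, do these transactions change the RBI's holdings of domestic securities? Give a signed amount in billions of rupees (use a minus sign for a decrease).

FX purchase 234 billion rupees: the RBI's securities portfolio is untouched → 0.
OMO sale (to banks) 24 billion rupees: securities removed from the RBI's portfolio → −24B.
Net: 0 − 24 = -24 billion.

-24 billion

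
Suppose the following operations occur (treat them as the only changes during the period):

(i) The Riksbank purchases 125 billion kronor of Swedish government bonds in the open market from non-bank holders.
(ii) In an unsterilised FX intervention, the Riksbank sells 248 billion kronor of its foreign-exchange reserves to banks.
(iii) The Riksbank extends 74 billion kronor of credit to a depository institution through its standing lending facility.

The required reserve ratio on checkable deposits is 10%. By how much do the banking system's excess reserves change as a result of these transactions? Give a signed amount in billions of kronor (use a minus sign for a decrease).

-61.5 billion

Asset purchase (from non-banks) 125 billion kronor: reserves +125B, deposits +125B.
FX sale 248 billion kronor: reserves −248B, deposits 0.
Discount-window loan 74 billion kronor: reserves +74B, deposits 0.
Totals: Δreserves = −49B, Δdeposits = +125B.
Δrequired reserves = 10% × +125B = +12.5B.
Δexcess reserves = Δreserves − Δrequired = −49B − (+12.5B) = -61.5 billion.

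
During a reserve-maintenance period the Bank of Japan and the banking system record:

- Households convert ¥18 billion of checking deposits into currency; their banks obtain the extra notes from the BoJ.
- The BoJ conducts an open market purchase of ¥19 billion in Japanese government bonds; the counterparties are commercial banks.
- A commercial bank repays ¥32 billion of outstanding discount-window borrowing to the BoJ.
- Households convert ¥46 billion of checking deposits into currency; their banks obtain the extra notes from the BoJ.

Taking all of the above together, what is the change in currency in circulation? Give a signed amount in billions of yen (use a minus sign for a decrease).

Currency withdrawal ¥18 billion: notes leave the central bank → +¥18B.
OMO purchase (from banks) ¥19 billion: no currency enters or leaves circulation → 0.
Discount-window repayment ¥32 billion: no currency enters or leaves circulation → 0.
Currency withdrawal ¥46 billion: notes leave the central bank → +¥46B.
Net: 18 + 0 + 0 + 46 = +¥64 billion.

+¥64 billion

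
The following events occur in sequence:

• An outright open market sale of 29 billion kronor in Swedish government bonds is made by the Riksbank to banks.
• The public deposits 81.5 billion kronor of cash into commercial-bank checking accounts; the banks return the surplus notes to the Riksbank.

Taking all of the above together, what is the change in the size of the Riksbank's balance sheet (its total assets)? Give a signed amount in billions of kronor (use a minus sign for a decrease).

-29 billion

Riksbank balance sheet:
  Assets:      Securities −29B
  Liabilities: Bank reserves +52.5B, Currency in circulation −81.5B
Commercial banking system:
  Assets:      Reserves at CB +52.5B, Securities +29B
  Liabilities: Checkable deposits +81.5B
Change in total Riksbank assets = -29 billion.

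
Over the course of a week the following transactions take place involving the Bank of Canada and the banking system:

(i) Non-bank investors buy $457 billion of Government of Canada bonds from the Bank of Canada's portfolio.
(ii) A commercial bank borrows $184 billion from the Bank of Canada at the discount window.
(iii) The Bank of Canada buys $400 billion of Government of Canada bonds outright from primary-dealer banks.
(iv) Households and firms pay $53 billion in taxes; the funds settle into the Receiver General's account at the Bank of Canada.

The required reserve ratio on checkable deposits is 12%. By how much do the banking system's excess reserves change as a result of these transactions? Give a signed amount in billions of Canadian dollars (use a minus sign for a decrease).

Asset sale (to non-banks) $457 billion: reserves −$457B, deposits −$457B.
Discount-window loan $184 billion: reserves +$184B, deposits 0.
OMO purchase (from banks) $400 billion: reserves +$400B, deposits 0.
Government account inflow $53 billion: reserves −$53B, deposits −$53B.
Totals: Δreserves = +$74B, Δdeposits = −$510B.
Δrequired reserves = 12% × −$510B = −$61.2B.
Δexcess reserves = Δreserves − Δrequired = +$74B − (−$61.2B) = +$135.2 billion.

+$135.2 billion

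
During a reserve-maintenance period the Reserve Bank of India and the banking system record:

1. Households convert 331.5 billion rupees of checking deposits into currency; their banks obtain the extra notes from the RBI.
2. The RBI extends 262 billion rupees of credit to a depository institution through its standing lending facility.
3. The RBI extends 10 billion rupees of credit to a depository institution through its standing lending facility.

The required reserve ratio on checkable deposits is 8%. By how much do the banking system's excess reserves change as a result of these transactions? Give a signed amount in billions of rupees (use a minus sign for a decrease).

-32.98 billion

Currency withdrawal 331.5 billion rupees: reserves −331.5B, deposits −331.5B.
Discount-window loan 262 billion rupees: reserves +262B, deposits 0.
Discount-window loan 10 billion rupees: reserves +10B, deposits 0.
Totals: Δreserves = −59.5B, Δdeposits = −331.5B.
Δrequired reserves = 8% × −331.5B = −26.52B.
Δexcess reserves = Δreserves − Δrequired = −59.5B − (−26.52B) = -32.98 billion.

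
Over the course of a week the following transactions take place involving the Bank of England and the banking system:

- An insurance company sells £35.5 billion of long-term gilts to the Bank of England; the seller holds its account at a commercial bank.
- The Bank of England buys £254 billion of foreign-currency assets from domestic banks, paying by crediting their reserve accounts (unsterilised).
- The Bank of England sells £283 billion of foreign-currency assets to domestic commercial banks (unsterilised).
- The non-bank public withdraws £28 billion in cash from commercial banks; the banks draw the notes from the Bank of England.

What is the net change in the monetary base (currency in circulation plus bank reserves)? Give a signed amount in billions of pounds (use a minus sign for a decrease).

+£6.5 billion

Bank of England balance sheet:
  Assets:      Securities +£35.5B, Foreign assets −£29B
  Liabilities: Bank reserves −£21.5B, Currency in circulation +£28B
Commercial banking system:
  Assets:      Reserves at CB −£21.5B, Foreign assets +£29B
  Liabilities: Checkable deposits +£7.5B
Monetary base = currency + reserves: +£28B + (−£21.5B) = +£6.5 billion.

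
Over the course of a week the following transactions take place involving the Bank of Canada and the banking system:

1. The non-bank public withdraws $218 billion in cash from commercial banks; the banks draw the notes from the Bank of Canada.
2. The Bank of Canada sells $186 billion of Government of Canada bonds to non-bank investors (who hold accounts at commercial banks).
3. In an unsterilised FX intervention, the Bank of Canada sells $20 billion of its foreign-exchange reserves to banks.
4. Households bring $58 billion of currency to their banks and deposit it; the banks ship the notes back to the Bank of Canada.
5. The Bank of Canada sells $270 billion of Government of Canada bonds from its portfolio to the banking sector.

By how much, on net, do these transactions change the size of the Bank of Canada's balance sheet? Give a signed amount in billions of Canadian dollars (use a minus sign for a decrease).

-$476 billion

Currency withdrawal $218 billion: only the composition of liabilities changes → 0.
Asset sale (to non-banks) $186 billion: a Bank of Canada asset is shed → −$186B.
FX sale $20 billion: a Bank of Canada asset is shed → −$20B.
Currency deposit $58 billion: only the composition of liabilities changes → 0.
OMO sale (to banks) $270 billion: a Bank of Canada asset is shed → −$270B.
Net: 0 − 186 − 20 + 0 − 270 = -$476 billion.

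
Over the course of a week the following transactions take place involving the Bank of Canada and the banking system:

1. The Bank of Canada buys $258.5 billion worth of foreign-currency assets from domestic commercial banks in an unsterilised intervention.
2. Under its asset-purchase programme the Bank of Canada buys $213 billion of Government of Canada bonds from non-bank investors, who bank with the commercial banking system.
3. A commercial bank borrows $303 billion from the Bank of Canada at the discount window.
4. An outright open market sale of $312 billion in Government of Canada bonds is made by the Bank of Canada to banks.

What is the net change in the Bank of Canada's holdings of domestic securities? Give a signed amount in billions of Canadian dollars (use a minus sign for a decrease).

-$99 billion

FX purchase $258.5 billion: the Bank of Canada's securities portfolio is untouched → 0.
Asset purchase (from non-banks) $213 billion: securities added to the Bank of Canada's portfolio → +$213B.
Discount-window loan $303 billion: the Bank of Canada's securities portfolio is untouched → 0.
OMO sale (to banks) $312 billion: securities removed from the Bank of Canada's portfolio → −$312B.
Net: 0 + 213 + 0 − 312 = -$99 billion.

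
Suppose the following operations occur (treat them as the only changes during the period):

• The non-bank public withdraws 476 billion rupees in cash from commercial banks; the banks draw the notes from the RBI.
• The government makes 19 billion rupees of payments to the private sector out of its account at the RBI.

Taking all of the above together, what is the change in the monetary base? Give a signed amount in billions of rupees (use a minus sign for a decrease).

+19 billion

Currency withdrawal 476 billion rupees: just a shift between currency and reserves — both are base money → 0.
Government spending 19 billion rupees: a non-base liability converts back to reserves → +19B.
Net: 0 + 19 = +19 billion.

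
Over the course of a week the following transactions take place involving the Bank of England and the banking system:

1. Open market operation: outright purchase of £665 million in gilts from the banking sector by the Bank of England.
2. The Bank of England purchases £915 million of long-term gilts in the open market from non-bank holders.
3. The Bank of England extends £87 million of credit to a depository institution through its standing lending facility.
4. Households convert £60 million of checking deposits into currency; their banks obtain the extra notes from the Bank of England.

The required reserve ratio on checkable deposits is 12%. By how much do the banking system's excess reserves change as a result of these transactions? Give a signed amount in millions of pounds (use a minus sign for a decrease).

OMO purchase (from banks) £665 million: reserves +£665M, deposits 0.
Asset purchase (from non-banks) £915 million: reserves +£915M, deposits +£915M.
Discount-window loan £87 million: reserves +£87M, deposits 0.
Currency withdrawal £60 million: reserves −£60M, deposits −£60M.
Totals: Δreserves = +£1607M, Δdeposits = +£855M.
Δrequired reserves = 12% × +£855M = +£102.6M.
Δexcess reserves = Δreserves − Δrequired = +£1607M − (+£102.6M) = +£1504.4 million.

+£1504.4 million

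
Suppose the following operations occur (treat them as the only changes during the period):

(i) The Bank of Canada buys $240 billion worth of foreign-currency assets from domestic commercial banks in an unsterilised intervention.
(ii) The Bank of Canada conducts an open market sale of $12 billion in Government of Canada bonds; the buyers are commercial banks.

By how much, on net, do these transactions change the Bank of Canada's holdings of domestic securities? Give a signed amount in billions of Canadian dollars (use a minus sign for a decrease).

Bank of Canada balance sheet:
  Assets:      Securities −$12B, Foreign assets +$240B
  Liabilities: Bank reserves +$228B
Commercial banking system:
  Assets:      Reserves at CB +$228B, Securities +$12B, Foreign assets −$240B
  Liabilities: no change
So the change in the Bank of Canada's holdings of domestic securities is -$12 billion.

-$12 billion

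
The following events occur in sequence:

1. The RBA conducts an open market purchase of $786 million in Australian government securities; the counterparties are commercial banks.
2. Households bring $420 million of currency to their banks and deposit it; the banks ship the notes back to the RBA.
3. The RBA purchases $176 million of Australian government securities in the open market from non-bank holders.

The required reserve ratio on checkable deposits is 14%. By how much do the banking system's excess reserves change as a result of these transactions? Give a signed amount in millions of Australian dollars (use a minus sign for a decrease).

OMO purchase (from banks) $786 million: reserves +$786M, deposits 0.
Currency deposit $420 million: reserves +$420M, deposits +$420M.
Asset purchase (from non-banks) $176 million: reserves +$176M, deposits +$176M.
Totals: Δreserves = +$1382M, Δdeposits = +$596M.
Δrequired reserves = 14% × +$596M = +$83.44M.
Δexcess reserves = Δreserves − Δrequired = +$1382M − (+$83.44M) = +$1298.56 million.

+$1298.56 million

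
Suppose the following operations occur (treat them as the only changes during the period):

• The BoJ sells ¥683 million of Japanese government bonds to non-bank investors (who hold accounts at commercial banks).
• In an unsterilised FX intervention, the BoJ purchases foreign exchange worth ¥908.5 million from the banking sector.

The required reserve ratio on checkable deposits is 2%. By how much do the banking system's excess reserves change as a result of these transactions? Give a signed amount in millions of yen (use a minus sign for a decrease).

Asset sale (to non-banks) ¥683 million: reserves −¥683M, deposits −¥683M.
FX purchase ¥908.5 million: reserves +¥908.5M, deposits 0.
Totals: Δreserves = +¥225.5M, Δdeposits = −¥683M.
Δrequired reserves = 2% × −¥683M = −¥13.66M.
Δexcess reserves = Δreserves − Δrequired = +¥225.5M − (−¥13.66M) = +¥239.16 million.

+¥239.16 million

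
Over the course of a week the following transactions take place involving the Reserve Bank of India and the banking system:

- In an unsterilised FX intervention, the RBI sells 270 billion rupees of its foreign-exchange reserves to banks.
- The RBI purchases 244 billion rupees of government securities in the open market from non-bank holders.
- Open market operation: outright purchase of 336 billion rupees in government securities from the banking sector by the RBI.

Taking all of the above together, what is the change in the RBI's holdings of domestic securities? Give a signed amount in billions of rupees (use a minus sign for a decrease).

+580 billion

FX sale 270 billion rupees: the RBI's securities portfolio is untouched → 0.
Asset purchase (from non-banks) 244 billion rupees: securities added to the RBI's portfolio → +244B.
OMO purchase (from banks) 336 billion rupees: securities added to the RBI's portfolio → +336B.
Net: 0 + 244 + 336 = +580 billion.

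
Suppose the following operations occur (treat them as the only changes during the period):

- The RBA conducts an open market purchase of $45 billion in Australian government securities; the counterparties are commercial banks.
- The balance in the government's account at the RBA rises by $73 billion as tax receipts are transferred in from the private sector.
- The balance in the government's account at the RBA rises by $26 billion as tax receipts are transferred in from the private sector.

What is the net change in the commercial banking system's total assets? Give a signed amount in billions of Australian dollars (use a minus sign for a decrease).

OMO purchase (from banks) $45 billion: just an asset swap on bank balance sheets → 0.
Government account inflow $73 billion: bank balance sheets shrink → −$73B.
Government account inflow $26 billion: bank balance sheets shrink → −$26B.
Net: 0 − 73 − 26 = -$99 billion.

-$99 billion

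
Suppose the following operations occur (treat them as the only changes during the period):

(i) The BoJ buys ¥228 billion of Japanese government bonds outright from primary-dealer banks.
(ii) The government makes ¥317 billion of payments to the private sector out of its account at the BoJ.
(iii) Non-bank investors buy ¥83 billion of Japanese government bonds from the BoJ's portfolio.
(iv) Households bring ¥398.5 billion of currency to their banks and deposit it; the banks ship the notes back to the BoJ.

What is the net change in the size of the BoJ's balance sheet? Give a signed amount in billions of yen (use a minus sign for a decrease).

+¥145 billion

BoJ balance sheet:
  Assets:      Securities +¥145B
  Liabilities: Bank reserves +¥860.5B, Currency in circulation −¥398.5B, Government deposits −¥317B
Commercial banking system:
  Assets:      Reserves at CB +¥860.5B, Securities −¥228B
  Liabilities: Checkable deposits +¥632.5B
Change in total BoJ assets = +¥145 billion.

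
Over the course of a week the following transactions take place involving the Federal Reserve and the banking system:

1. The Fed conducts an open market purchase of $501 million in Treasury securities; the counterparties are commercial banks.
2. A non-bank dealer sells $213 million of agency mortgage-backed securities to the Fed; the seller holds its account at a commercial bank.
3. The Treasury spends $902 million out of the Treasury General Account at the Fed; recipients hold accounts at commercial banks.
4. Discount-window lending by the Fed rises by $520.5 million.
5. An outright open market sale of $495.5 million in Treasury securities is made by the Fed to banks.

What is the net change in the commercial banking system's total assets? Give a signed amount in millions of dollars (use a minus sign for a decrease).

+$1635.5 million

Fed balance sheet:
  Assets:      Securities +$218.5M, Loans to banks +$520.5M
  Liabilities: Bank reserves +$1641M, Government deposits −$902M
Commercial banking system:
  Assets:      Reserves at CB +$1641M, Securities −$5.5M
  Liabilities: Checkable deposits +$1115M, Borrowings from CB +$520.5M
Change in total bank assets = +$1635.5 million.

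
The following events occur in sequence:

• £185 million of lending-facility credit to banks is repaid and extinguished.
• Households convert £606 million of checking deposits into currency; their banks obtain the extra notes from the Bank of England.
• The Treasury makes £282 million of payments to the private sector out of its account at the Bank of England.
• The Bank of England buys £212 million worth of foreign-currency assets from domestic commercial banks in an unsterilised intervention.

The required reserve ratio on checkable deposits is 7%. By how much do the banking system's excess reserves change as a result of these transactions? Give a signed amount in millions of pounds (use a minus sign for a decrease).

Discount-window repayment £185 million: reserves −£185M, deposits 0.
Currency withdrawal £606 million: reserves −£606M, deposits −£606M.
Government spending £282 million: reserves +£282M, deposits +£282M.
FX purchase £212 million: reserves +£212M, deposits 0.
Totals: Δreserves = −£297M, Δdeposits = −£324M.
Δrequired reserves = 7% × −£324M = −£22.68M.
Δexcess reserves = Δreserves − Δrequired = −£297M − (−£22.68M) = -£274.32 million.

-£274.32 million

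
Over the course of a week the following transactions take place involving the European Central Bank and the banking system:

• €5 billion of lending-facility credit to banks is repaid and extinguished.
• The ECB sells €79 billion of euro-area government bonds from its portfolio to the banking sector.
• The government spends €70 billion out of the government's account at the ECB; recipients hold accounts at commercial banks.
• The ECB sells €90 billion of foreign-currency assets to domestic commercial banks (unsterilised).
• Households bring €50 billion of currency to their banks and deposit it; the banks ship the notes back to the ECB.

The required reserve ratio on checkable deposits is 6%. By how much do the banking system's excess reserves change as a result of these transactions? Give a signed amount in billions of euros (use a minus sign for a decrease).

-€61.2 billion

Discount-window repayment €5 billion: reserves −€5B, deposits 0.
OMO sale (to banks) €79 billion: reserves −€79B, deposits 0.
Government spending €70 billion: reserves +€70B, deposits +€70B.
FX sale €90 billion: reserves −€90B, deposits 0.
Currency deposit €50 billion: reserves +€50B, deposits +€50B.
Totals: Δreserves = −€54B, Δdeposits = +€120B.
Δrequired reserves = 6% × +€120B = +€7.2B.
Δexcess reserves = Δreserves − Δrequired = −€54B − (+€7.2B) = -€61.2 billion.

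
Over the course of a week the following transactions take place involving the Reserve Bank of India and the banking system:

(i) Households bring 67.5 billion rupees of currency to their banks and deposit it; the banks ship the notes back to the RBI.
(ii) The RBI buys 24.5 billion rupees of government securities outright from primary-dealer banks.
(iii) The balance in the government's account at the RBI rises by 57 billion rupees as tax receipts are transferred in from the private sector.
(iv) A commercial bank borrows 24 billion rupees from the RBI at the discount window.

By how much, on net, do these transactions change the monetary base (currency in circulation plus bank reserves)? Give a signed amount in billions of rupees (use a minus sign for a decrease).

Currency deposit 67.5 billion rupees: just a shift between currency and reserves — both are base money → 0.
OMO purchase (from banks) 24.5 billion rupees: RBI balance sheet expands → +24.5B.
Government account inflow 57 billion rupees: reserves shift to a non-base liability → −57B.
Discount-window loan 24 billion rupees: RBI balance sheet expands → +24B.
Net: 0 + 24.5 − 57 + 24 = -8.5 billion.

-8.5 billion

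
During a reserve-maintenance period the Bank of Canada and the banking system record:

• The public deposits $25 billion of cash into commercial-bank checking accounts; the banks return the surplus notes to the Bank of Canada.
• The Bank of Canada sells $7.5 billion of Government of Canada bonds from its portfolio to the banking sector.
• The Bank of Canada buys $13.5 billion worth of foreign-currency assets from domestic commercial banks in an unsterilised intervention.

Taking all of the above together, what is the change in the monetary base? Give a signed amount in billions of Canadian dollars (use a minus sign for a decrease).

+$6 billion

Currency deposit $25 billion: just a shift between currency and reserves — both are base money → 0.
OMO sale (to banks) $7.5 billion: Bank of Canada balance sheet contracts → −$7.5B.
FX purchase $13.5 billion: Bank of Canada balance sheet expands → +$13.5B.
Net: 0 − 7.5 + 13.5 = +$6 billion.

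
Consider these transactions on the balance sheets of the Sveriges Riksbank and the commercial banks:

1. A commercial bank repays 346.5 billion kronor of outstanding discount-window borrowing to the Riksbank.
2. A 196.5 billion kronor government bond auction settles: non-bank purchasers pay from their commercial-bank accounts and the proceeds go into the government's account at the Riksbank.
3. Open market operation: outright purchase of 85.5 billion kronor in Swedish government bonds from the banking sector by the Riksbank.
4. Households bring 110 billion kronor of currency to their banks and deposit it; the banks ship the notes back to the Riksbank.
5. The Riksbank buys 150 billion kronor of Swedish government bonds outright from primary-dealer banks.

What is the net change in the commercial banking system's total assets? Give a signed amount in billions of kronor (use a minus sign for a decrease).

Discount-window repayment 346.5 billion kronor: bank balance sheets shrink → −346.5B.
Government account inflow 196.5 billion kronor: bank balance sheets shrink → −196.5B.
OMO purchase (from banks) 85.5 billion kronor: just an asset swap on bank balance sheets → 0.
Currency deposit 110 billion kronor: bank balance sheets expand → +110B.
OMO purchase (from banks) 150 billion kronor: just an asset swap on bank balance sheets → 0.
Net: −346.5 − 196.5 + 0 + 110 + 0 = -433 billion.

-433 billion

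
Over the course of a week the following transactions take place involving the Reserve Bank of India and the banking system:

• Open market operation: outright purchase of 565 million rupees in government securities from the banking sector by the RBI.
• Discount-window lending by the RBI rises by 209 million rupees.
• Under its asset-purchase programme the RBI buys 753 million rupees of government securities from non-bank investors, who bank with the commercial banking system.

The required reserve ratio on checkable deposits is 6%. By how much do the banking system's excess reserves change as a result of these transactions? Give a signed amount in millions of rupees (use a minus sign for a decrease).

+1481.82 million

OMO purchase (from banks) 565 million rupees: reserves +565M, deposits 0.
Discount-window loan 209 million rupees: reserves +209M, deposits 0.
Asset purchase (from non-banks) 753 million rupees: reserves +753M, deposits +753M.
Totals: Δreserves = +1527M, Δdeposits = +753M.
Δrequired reserves = 6% × +753M = +45.18M.
Δexcess reserves = Δreserves − Δrequired = +1527M − (+45.18M) = +1481.82 million.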